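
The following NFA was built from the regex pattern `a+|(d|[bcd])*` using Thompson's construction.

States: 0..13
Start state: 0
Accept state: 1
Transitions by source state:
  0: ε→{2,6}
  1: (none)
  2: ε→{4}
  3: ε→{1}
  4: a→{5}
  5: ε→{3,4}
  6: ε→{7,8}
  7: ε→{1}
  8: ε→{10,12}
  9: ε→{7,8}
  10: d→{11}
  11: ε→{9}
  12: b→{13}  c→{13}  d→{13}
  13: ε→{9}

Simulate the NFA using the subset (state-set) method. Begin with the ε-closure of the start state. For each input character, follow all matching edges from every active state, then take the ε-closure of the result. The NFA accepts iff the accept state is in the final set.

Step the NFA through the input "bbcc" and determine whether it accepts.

Answer: ACCEPT

Trace:
S₀ = ε-closure({0}) = {0,1,2,4,6,7,8,10,12}
'b' @ 1: {1,7,8,9,10,12,13}  (accept∈set)
'b' @ 2: {1,7,8,9,10,12,13}  (accept∈set)
'c' @ 3: {1,7,8,9,10,12,13}  (accept∈set)
'c' @ 4: {1,7,8,9,10,12,13}  (accept∈set)
end set {1,7,8,9,10,12,13} — state 1 in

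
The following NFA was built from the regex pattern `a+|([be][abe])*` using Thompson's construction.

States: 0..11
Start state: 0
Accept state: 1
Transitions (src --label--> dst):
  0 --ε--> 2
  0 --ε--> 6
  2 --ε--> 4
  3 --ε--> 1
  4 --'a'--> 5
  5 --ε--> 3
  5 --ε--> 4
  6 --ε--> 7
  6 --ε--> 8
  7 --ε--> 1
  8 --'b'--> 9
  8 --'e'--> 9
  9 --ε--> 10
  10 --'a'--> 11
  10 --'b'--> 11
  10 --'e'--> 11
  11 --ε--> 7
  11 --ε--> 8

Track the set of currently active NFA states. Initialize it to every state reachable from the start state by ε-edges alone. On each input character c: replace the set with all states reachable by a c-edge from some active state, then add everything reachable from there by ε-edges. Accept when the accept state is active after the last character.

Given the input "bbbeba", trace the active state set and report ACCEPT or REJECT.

Answer: ACCEPT

Trace:
S₀ = ε-closure({0}) = {0,1,2,4,6,7,8}
'b' @ 1: {9,10}
'b' @ 2: {1,7,8,11}  [accepting]
'b' @ 3: {9,10}
'e' @ 4: {1,7,8,11}  [accepting]
'b' @ 5: {9,10}
'a' @ 6: {1,7,8,11}  [accepting]
after full input: {1,7,8,11}  (accept=1 in)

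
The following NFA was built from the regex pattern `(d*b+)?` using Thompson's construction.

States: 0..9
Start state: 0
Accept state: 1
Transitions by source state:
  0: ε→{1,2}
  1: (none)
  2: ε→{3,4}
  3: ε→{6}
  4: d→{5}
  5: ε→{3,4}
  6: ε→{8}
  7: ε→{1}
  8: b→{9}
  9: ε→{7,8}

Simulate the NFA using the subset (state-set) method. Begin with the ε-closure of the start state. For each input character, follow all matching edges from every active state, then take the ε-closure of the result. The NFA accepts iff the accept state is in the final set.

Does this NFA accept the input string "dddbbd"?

start: ε-closure({0}) = {0,1,2,3,4,6,8}
'd' @ 1: {3,4,5,6,8}
'd' @ 2: {3,4,5,6,8}
'd' @ 3: {3,4,5,6,8}
'b' @ 4: {1,7,8,9}  ✓accept
'b' @ 5: {1,7,8,9}  ✓accept
'd' @ 6: {}  — state set empty
after full input: {}  (accept=1 not in)

Answer: REJECT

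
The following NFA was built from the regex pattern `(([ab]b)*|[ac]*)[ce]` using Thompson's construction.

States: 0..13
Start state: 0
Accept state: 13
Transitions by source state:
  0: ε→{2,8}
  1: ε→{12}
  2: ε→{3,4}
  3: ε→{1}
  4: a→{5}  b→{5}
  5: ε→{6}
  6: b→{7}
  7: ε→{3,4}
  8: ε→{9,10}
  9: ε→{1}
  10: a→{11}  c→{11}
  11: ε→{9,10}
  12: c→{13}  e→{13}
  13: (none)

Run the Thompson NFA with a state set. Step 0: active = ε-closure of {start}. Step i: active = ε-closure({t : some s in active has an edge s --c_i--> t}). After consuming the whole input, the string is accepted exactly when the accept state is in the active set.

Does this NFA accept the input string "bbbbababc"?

Answer: ACCEPT

Trace:
S₀ = ε-closure({0}) = {0,1,2,3,4,8,9,10,12}
'b' @ 1: {5,6}
'b' @ 2: {1,3,4,7,12}
'b' @ 3: {5,6}
'b' @ 4: {1,3,4,7,12}
'a' @ 5: {5,6}
'b' @ 6: {1,3,4,7,12}
'a' @ 7: {5,6}
'b' @ 8: {1,3,4,7,12}
'c' @ 9: {13}  (accept∈set)
final: {13}; accept 13 in set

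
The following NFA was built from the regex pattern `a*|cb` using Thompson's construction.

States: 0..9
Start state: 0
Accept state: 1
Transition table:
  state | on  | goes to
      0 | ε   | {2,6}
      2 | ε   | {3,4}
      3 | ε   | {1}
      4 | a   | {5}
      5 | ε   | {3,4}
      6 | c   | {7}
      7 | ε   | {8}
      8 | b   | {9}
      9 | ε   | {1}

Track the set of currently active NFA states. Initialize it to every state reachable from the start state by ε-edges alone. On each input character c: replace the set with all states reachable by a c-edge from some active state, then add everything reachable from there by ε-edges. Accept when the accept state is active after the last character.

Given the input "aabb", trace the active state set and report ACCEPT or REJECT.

initial (ε-close {0}): {0,1,2,3,4,6}
'a' @ 1: {1,3,4,5}  [accepting]
'a' @ 2: {1,3,4,5}  [accepting]
'b' @ 3: {}  — state set empty
rest 'b' ignored (set empty)
final: {}; accept 1 not in set

Answer: REJECT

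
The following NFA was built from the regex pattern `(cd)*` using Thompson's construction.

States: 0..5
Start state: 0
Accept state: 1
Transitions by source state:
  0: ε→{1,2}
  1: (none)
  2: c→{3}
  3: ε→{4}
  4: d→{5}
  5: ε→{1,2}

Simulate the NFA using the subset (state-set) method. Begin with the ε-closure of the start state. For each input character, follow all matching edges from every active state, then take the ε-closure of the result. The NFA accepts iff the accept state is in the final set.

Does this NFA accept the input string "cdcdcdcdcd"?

Answer: ACCEPT

Derivation:
initial (ε-close {0}): {0,1,2}
'c' @ 1: {3,4}
'd' @ 2: {1,2,5}  [accepting]
'c' @ 3: {3,4}
'd' @ 4: {1,2,5}  [accepting]
'c' @ 5: {3,4}
'd' @ 6: {1,2,5}  [accepting]
'c' @ 7: {3,4}
'd' @ 8: {1,2,5}  [accepting]
'c' @ 9: {3,4}
'd' @ 10: {1,2,5}  [accepting]
final: {1,2,5}; accept 1 in set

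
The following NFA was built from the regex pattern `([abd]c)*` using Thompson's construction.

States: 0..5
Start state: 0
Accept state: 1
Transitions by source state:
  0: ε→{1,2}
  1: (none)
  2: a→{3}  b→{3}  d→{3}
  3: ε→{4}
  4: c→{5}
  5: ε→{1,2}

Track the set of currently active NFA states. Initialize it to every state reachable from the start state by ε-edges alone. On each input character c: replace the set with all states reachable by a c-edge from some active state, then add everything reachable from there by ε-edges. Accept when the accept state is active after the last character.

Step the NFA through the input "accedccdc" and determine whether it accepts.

Answer: REJECT

Trace:
S₀ = ε-closure({0}) = {0,1,2}
'a' @ 1: {3,4}
'c' @ 2: {1,2,5}  [accepting]
'c' @ 3: {}  — dead — no transitions
rest 'edccdc' ignored (set empty)
end set {} — state 1 not in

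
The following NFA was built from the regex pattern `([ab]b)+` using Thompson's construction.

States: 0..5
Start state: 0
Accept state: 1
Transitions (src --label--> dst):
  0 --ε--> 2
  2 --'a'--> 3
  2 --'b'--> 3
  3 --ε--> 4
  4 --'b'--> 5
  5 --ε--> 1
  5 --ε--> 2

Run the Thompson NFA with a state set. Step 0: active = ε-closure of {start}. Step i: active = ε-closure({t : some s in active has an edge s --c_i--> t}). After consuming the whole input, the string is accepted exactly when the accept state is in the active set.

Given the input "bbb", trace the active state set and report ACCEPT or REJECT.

start: ε-closure({0}) = {0,2}
'b' @ 1: {3,4}
'b' @ 2: {1,2,5}  [accepting]
'b' @ 3: {3,4}
final: {3,4}; accept 1 not in set

Answer: REJECT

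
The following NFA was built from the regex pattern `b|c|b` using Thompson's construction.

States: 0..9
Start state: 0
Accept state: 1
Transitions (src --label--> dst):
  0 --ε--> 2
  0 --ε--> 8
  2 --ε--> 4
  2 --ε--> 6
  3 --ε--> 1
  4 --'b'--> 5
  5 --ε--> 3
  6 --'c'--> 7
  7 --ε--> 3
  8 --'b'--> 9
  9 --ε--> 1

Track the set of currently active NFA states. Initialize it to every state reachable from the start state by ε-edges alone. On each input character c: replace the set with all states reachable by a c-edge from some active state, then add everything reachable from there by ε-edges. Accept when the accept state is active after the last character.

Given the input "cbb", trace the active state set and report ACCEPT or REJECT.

Answer: REJECT

Steps:
start: ε-closure({0}) = {0,2,4,6,8}
'c' @ 1: {1,3,7}  ✓accept
'b' @ 2: {}  — dead — no transitions
rest 'b' ignored (set empty)
end set {} — state 1 not in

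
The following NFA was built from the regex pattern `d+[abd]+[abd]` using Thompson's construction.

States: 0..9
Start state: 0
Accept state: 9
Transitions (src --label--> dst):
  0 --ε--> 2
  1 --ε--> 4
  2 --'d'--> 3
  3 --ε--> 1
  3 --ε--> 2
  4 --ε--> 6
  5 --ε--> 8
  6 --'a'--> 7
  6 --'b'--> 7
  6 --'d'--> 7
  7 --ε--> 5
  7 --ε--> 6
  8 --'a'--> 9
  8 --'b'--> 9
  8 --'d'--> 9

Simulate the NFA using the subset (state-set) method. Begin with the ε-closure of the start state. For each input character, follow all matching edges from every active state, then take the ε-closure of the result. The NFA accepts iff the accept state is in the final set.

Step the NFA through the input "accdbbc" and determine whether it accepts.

S₀ = ε-closure({0}) = {0,2}
'a' @ 1: {}  — dead — no transitions
rest 'ccdbbc' ignored (set empty)
after full input: {}  (accept=9 not in)

Answer: REJECT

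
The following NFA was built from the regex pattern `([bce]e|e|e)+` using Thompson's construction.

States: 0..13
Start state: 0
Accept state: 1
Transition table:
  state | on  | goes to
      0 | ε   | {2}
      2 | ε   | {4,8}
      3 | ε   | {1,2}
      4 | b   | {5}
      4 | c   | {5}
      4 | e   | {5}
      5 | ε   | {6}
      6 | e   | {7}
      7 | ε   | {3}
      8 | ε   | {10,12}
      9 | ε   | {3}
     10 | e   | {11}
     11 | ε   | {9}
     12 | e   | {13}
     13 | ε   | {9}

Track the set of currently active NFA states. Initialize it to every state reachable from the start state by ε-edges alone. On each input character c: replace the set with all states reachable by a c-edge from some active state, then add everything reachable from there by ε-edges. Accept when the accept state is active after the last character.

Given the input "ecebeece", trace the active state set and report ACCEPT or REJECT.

start: ε-closure({0}) = {0,2,4,8,10,12}
'e' @ 1: {1,2,3,4,5,6,8,9,10,11,12,13}  [accepting]
'c' @ 2: {5,6}
'e' @ 3: {1,2,3,4,7,8,10,12}  [accepting]
'b' @ 4: {5,6}
'e' @ 5: {1,2,3,4,7,8,10,12}  [accepting]
'e' @ 6: {1,2,3,4,5,6,8,9,10,11,12,13}  [accepting]
'c' @ 7: {5,6}
'e' @ 8: {1,2,3,4,7,8,10,12}  [accepting]
end set {1,2,3,4,7,8,10,12} — state 1 in

Answer: ACCEPT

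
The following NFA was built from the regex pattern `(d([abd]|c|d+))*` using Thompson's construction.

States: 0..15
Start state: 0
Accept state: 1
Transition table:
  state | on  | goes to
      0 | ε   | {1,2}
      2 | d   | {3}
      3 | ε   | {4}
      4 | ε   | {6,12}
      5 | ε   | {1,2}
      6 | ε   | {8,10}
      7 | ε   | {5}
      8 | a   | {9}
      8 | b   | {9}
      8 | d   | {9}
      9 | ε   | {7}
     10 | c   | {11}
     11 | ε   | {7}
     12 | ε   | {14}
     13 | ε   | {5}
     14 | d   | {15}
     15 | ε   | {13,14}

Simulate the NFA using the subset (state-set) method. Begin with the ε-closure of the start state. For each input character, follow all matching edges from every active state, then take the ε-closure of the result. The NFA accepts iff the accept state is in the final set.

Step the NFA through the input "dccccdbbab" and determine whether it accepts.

Answer: REJECT

Trace:
initial (ε-close {0}): {0,1,2}
'd' @ 1: {3,4,6,8,10,12,14}
'c' @ 2: {1,2,5,7,11}  ✓accept
'c' @ 3: {}  — dead — no transitions
rest 'ccdbbab' ignored (set empty)
after full input: {}  (accept=1 not in)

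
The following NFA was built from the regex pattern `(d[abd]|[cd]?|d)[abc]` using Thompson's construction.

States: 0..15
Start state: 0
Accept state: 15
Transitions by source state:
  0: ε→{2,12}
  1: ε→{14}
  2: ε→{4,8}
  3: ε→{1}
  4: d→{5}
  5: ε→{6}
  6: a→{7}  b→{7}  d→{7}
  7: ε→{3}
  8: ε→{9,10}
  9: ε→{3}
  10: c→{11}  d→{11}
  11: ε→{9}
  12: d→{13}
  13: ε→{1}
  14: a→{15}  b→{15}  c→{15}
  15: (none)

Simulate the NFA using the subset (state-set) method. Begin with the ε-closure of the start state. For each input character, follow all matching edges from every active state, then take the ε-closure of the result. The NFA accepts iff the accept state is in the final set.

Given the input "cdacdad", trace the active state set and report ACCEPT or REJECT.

Answer: REJECT

Trace:
S₀ = ε-closure({0}) = {0,1,2,3,4,8,9,10,12,14}
'c' @ 1: {1,3,9,11,14,15}  [accepting]
'd' @ 2: {}  — state set empty
rest 'acdad' ignored (set empty)
final: {}; accept 15 not in set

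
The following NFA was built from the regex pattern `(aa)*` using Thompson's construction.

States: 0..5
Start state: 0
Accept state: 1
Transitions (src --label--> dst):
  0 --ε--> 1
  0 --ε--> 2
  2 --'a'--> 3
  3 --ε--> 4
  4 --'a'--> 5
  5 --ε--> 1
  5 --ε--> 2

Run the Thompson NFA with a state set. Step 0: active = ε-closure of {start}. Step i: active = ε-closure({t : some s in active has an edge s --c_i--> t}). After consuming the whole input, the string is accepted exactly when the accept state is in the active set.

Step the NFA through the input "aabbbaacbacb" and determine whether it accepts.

start: ε-closure({0}) = {0,1,2}
'a' @ 1: {3,4}
'a' @ 2: {1,2,5}  [accepting]
'b' @ 3: {}  — dead — no transitions
rest 'bbaacbacb' ignored (set empty)
final: {}; accept 1 not in set

Answer: REJECT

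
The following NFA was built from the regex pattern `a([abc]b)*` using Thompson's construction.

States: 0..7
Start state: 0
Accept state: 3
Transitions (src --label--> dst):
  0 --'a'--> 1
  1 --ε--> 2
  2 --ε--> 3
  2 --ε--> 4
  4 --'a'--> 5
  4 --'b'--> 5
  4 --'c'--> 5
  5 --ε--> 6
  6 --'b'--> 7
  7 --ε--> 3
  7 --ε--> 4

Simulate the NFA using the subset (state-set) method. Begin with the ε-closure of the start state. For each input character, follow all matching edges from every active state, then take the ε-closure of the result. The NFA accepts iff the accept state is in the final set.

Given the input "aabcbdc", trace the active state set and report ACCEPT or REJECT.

Answer: REJECT

Derivation:
initial (ε-close {0}): {0}
'a' @ 1: {1,2,3,4}  [accepting]
'a' @ 2: {5,6}
'b' @ 3: {3,4,7}  [accepting]
'c' @ 4: {5,6}
'b' @ 5: {3,4,7}  [accepting]
'd' @ 6: {}  — state set empty
rest 'c' ignored (set empty)
after full input: {}  (accept=3 not in)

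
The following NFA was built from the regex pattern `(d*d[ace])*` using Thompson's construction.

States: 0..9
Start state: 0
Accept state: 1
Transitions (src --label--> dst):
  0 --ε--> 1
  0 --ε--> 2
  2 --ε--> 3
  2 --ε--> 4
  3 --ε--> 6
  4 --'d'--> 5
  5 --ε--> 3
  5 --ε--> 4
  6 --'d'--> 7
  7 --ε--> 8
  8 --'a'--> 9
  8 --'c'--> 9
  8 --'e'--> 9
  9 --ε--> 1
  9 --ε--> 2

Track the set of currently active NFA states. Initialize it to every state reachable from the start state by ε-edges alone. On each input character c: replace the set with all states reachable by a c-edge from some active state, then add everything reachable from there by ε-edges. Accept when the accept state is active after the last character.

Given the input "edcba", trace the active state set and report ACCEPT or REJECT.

Answer: REJECT

Steps:
S₀ = ε-closure({0}) = {0,1,2,3,4,6}
'e' @ 1: {}  — no active states
rest 'dcba' ignored (set empty)
final: {}; accept 1 not in set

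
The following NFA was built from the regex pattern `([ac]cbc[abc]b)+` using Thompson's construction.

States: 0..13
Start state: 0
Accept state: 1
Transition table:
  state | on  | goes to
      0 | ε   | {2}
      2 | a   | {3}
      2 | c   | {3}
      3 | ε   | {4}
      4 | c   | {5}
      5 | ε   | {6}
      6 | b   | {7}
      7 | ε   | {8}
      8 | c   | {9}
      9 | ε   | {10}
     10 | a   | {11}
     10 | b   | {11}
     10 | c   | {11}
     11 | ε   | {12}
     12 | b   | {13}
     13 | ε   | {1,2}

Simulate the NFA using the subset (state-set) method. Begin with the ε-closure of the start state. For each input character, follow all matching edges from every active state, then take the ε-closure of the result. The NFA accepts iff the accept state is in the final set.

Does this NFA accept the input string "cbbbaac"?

start: ε-closure({0}) = {0,2}
'c' @ 1: {3,4}
'b' @ 2: {}  — dead — no transitions
rest 'bbaac' ignored (set empty)
after full input: {}  (accept=1 not in)

Answer: REJECT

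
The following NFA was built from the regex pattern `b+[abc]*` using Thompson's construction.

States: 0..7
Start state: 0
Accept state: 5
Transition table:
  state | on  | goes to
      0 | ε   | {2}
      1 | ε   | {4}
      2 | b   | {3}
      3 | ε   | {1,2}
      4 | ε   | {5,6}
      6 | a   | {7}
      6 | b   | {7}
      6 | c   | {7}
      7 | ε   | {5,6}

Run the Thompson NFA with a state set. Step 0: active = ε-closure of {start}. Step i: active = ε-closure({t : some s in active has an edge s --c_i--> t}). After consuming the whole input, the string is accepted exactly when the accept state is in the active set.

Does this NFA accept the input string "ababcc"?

Answer: REJECT

Trace:
start: ε-closure({0}) = {0,2}
'a' @ 1: {}  — state set empty
rest 'babcc' ignored (set empty)
after full input: {}  (accept=5 not in)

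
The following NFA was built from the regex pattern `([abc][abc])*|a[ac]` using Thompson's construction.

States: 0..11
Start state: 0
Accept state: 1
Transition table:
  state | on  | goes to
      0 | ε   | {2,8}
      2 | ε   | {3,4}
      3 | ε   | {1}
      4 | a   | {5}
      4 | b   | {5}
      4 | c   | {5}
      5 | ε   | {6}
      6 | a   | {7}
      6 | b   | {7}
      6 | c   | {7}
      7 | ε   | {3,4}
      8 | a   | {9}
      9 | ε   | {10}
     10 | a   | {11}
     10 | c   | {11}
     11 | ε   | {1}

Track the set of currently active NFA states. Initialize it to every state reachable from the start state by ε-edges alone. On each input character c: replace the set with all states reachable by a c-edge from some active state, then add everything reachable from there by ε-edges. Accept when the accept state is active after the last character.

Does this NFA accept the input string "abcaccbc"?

Answer: ACCEPT

Trace:
initial (ε-close {0}): {0,1,2,3,4,8}
'a' @ 1: {5,6,9,10}
'b' @ 2: {1,3,4,7}  ✓accept
'c' @ 3: {5,6}
'a' @ 4: {1,3,4,7}  ✓accept
'c' @ 5: {5,6}
'c' @ 6: {1,3,4,7}  ✓accept
'b' @ 7: {5,6}
'c' @ 8: {1,3,4,7}  ✓accept
end set {1,3,4,7} — state 1 in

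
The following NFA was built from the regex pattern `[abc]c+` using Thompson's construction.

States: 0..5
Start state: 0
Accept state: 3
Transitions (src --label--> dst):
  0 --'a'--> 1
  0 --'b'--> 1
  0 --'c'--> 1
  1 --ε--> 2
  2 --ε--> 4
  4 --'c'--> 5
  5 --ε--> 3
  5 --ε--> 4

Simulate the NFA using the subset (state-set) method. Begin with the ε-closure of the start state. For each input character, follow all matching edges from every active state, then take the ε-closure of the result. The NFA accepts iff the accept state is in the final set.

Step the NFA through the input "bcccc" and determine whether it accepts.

start: ε-closure({0}) = {0}
'b' @ 1: {1,2,4}
'c' @ 2: {3,4,5}  (accept∈set)
'c' @ 3: {3,4,5}  (accept∈set)
'c' @ 4: {3,4,5}  (accept∈set)
'c' @ 5: {3,4,5}  (accept∈set)
after full input: {3,4,5}  (accept=3 in)

Answer: ACCEPT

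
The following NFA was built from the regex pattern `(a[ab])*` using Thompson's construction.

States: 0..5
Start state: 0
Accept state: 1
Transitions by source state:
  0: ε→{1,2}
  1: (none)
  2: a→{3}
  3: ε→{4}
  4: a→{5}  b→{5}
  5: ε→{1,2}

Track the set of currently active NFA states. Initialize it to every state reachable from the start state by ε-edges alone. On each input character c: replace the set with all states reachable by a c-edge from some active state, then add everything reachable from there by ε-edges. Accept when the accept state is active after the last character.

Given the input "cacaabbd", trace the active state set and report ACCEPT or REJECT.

S₀ = ε-closure({0}) = {0,1,2}
'c' @ 1: {}  — state set empty
rest 'acaabbd' ignored (set empty)
end set {} — state 1 not in

Answer: REJECT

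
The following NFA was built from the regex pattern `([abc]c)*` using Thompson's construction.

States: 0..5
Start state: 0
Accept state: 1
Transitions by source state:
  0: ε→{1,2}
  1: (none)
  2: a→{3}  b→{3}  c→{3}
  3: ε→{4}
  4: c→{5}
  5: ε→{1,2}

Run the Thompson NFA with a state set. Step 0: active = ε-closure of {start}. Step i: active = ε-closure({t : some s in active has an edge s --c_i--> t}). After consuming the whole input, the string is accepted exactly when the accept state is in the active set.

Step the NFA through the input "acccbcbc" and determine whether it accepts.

Answer: ACCEPT

Steps:
initial (ε-close {0}): {0,1,2}
'a' @ 1: {3,4}
'c' @ 2: {1,2,5}  ✓accept
'c' @ 3: {3,4}
'c' @ 4: {1,2,5}  ✓accept
'b' @ 5: {3,4}
'c' @ 6: {1,2,5}  ✓accept
'b' @ 7: {3,4}
'c' @ 8: {1,2,5}  ✓accept
after full input: {1,2,5}  (accept=1 in)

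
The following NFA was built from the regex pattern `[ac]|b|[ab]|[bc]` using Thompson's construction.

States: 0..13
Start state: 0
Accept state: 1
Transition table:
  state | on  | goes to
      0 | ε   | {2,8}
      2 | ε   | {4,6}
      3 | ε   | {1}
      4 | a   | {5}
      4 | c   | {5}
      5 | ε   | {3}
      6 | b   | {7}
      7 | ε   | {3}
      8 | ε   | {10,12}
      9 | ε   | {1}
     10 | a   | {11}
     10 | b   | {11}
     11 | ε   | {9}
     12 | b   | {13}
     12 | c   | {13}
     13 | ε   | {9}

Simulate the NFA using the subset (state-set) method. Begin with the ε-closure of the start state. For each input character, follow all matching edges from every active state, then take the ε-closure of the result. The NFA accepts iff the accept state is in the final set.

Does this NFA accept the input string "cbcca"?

initial (ε-close {0}): {0,2,4,6,8,10,12}
'c' @ 1: {1,3,5,9,13}  [accepting]
'b' @ 2: {}  — no active states
rest 'cca' ignored (set empty)
after full input: {}  (accept=1 not in)

Answer: REJECT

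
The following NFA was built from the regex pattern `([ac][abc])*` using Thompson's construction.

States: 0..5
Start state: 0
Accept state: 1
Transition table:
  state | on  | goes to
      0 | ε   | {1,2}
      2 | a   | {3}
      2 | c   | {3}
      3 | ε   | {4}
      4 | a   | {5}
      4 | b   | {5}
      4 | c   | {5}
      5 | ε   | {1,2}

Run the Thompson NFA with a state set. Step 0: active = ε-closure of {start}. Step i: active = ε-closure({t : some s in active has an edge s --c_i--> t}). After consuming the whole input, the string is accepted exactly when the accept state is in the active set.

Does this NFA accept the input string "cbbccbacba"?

Answer: REJECT

Trace:
start: ε-closure({0}) = {0,1,2}
'c' @ 1: {3,4}
'b' @ 2: {1,2,5}  (accept∈set)
'b' @ 3: {}  — dead — no transitions
rest 'ccbacba' ignored (set empty)
after full input: {}  (accept=1 not in)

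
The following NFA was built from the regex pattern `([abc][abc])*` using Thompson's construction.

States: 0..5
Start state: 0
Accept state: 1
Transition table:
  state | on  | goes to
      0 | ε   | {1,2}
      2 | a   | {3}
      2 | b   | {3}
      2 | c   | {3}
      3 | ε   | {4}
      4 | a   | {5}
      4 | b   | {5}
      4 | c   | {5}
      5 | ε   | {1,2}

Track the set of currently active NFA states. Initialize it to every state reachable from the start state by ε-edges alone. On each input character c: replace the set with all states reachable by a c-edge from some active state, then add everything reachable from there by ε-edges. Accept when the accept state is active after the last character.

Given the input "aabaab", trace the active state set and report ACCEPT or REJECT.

initial (ε-close {0}): {0,1,2}
'a' @ 1: {3,4}
'a' @ 2: {1,2,5}  (accept∈set)
'b' @ 3: {3,4}
'a' @ 4: {1,2,5}  (accept∈set)
'a' @ 5: {3,4}
'b' @ 6: {1,2,5}  (accept∈set)
final: {1,2,5}; accept 1 in set

Answer: ACCEPT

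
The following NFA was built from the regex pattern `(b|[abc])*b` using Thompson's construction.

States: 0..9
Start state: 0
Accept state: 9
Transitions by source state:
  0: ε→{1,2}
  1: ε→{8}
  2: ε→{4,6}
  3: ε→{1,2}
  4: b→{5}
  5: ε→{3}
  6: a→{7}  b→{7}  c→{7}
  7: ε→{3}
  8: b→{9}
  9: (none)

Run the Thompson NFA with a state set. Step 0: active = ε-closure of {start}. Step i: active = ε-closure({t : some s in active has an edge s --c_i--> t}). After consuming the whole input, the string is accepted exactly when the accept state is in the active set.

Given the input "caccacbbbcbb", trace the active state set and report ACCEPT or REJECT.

S₀ = ε-closure({0}) = {0,1,2,4,6,8}
'c' @ 1: {1,2,3,4,6,7,8}
'a' @ 2: {1,2,3,4,6,7,8}
'c' @ 3: {1,2,3,4,6,7,8}
'c' @ 4: {1,2,3,4,6,7,8}
'a' @ 5: {1,2,3,4,6,7,8}
'c' @ 6: {1,2,3,4,6,7,8}
'b' @ 7: {1,2,3,4,5,6,7,8,9}  ✓accept
'b' @ 8: {1,2,3,4,5,6,7,8,9}  ✓accept
'b' @ 9: {1,2,3,4,5,6,7,8,9}  ✓accept
'c' @ 10: {1,2,3,4,6,7,8}
'b' @ 11: {1,2,3,4,5,6,7,8,9}  ✓accept
'b' @ 12: {1,2,3,4,5,6,7,8,9}  ✓accept
final: {1,2,3,4,5,6,7,8,9}; accept 9 in set

Answer: ACCEPT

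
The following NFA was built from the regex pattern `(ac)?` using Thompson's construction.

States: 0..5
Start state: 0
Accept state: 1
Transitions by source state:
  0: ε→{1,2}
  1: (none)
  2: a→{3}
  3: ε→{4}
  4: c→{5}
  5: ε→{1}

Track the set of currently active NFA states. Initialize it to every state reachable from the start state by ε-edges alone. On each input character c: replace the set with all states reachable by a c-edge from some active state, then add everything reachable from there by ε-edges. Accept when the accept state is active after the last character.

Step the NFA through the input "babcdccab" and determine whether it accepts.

start: ε-closure({0}) = {0,1,2}
'b' @ 1: {}  — state set empty
rest 'abcdccab' ignored (set empty)
after full input: {}  (accept=1 not in)

Answer: REJECT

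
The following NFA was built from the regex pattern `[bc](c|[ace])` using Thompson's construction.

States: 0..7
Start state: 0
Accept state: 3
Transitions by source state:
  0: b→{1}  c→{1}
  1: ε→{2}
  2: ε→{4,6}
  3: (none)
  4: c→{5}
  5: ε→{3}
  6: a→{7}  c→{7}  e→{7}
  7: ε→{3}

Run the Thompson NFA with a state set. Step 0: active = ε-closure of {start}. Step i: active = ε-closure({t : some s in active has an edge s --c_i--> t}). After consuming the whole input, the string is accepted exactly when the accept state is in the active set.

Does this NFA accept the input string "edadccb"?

Answer: REJECT

Steps:
start: ε-closure({0}) = {0}
'e' @ 1: {}  — dead — no transitions
rest 'dadccb' ignored (set empty)
after full input: {}  (accept=3 not in)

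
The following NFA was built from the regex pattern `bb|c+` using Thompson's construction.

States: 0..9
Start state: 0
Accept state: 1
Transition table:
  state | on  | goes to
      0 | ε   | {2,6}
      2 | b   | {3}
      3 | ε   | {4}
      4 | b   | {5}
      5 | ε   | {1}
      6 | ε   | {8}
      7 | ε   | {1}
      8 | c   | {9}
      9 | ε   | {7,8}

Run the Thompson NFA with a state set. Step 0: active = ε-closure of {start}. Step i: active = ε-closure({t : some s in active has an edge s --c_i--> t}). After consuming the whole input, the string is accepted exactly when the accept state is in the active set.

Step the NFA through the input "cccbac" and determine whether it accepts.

Answer: REJECT

Trace:
S₀ = ε-closure({0}) = {0,2,6,8}
'c' @ 1: {1,7,8,9}  [accepting]
'c' @ 2: {1,7,8,9}  [accepting]
'c' @ 3: {1,7,8,9}  [accepting]
'b' @ 4: {}  — state set empty
rest 'ac' ignored (set empty)
final: {}; accept 1 not in set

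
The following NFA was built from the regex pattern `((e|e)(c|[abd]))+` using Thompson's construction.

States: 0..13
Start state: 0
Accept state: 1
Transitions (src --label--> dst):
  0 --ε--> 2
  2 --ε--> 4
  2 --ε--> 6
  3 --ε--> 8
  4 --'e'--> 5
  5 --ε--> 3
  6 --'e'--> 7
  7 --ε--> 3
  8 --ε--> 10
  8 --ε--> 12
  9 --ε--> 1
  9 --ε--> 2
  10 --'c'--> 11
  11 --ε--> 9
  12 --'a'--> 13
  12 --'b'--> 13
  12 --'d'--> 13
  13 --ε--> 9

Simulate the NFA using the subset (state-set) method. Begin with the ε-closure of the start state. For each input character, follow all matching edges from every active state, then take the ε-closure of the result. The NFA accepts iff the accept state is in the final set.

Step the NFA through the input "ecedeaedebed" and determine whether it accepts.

Answer: ACCEPT

Derivation:
S₀ = ε-closure({0}) = {0,2,4,6}
'e' @ 1: {3,5,7,8,10,12}
'c' @ 2: {1,2,4,6,9,11}  (accept∈set)
'e' @ 3: {3,5,7,8,10,12}
'd' @ 4: {1,2,4,6,9,13}  (accept∈set)
'e' @ 5: {3,5,7,8,10,12}
'a' @ 6: {1,2,4,6,9,13}  (accept∈set)
'e' @ 7: {3,5,7,8,10,12}
'd' @ 8: {1,2,4,6,9,13}  (accept∈set)
'e' @ 9: {3,5,7,8,10,12}
'b' @ 10: {1,2,4,6,9,13}  (accept∈set)
'e' @ 11: {3,5,7,8,10,12}
'd' @ 12: {1,2,4,6,9,13}  (accept∈set)
final: {1,2,4,6,9,13}; accept 1 in set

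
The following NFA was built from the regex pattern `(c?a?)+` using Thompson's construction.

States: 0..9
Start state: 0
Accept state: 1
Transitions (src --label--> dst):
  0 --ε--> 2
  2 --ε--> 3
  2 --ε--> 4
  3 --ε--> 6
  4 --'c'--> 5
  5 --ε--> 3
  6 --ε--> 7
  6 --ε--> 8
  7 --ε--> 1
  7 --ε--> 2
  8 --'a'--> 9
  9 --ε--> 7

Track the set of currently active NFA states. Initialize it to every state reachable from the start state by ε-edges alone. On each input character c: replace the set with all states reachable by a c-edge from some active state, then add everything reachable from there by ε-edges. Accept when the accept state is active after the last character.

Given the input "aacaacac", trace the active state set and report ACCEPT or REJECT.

S₀ = ε-closure({0}) = {0,1,2,3,4,6,7,8}
'a' @ 1: {1,2,3,4,6,7,8,9}  ✓accept
'a' @ 2: {1,2,3,4,6,7,8,9}  ✓accept
'c' @ 3: {1,2,3,4,5,6,7,8}  ✓accept
'a' @ 4: {1,2,3,4,6,7,8,9}  ✓accept
'a' @ 5: {1,2,3,4,6,7,8,9}  ✓accept
'c' @ 6: {1,2,3,4,5,6,7,8}  ✓accept
'a' @ 7: {1,2,3,4,6,7,8,9}  ✓accept
'c' @ 8: {1,2,3,4,5,6,7,8}  ✓accept
end set {1,2,3,4,5,6,7,8} — state 1 in

Answer: ACCEPT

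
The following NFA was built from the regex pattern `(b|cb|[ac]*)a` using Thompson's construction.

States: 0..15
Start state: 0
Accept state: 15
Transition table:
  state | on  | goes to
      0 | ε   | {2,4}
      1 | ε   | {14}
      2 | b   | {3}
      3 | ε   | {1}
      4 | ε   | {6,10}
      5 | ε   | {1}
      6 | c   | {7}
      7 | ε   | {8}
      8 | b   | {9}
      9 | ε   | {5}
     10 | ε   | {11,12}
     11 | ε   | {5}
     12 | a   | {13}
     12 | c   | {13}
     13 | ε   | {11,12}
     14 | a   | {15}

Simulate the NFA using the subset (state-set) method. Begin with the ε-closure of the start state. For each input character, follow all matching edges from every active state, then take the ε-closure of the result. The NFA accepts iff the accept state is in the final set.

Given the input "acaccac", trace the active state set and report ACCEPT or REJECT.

S₀ = ε-closure({0}) = {0,1,2,4,5,6,10,11,12,14}
'a' @ 1: {1,5,11,12,13,14,15}  [accepting]
'c' @ 2: {1,5,11,12,13,14}
'a' @ 3: {1,5,11,12,13,14,15}  [accepting]
'c' @ 4: {1,5,11,12,13,14}
'c' @ 5: {1,5,11,12,13,14}
'a' @ 6: {1,5,11,12,13,14,15}  [accepting]
'c' @ 7: {1,5,11,12,13,14}
final: {1,5,11,12,13,14}; accept 15 not in set

Answer: REJECT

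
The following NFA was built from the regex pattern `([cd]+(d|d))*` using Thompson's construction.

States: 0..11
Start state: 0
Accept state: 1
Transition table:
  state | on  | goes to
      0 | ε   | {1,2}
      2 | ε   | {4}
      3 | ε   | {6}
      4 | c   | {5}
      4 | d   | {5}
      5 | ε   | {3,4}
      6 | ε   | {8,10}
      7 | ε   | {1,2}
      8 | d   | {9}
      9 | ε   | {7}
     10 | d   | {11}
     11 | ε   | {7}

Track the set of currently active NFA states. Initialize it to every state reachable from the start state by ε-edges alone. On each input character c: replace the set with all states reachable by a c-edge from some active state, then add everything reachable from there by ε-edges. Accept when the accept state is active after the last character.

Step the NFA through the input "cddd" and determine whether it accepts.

S₀ = ε-closure({0}) = {0,1,2,4}
'c' @ 1: {3,4,5,6,8,10}
'd' @ 2: {1,2,3,4,5,6,7,8,9,10,11}  ✓accept
'd' @ 3: {1,2,3,4,5,6,7,8,9,10,11}  ✓accept
'd' @ 4: {1,2,3,4,5,6,7,8,9,10,11}  ✓accept
end set {1,2,3,4,5,6,7,8,9,10,11} — state 1 in

Answer: ACCEPT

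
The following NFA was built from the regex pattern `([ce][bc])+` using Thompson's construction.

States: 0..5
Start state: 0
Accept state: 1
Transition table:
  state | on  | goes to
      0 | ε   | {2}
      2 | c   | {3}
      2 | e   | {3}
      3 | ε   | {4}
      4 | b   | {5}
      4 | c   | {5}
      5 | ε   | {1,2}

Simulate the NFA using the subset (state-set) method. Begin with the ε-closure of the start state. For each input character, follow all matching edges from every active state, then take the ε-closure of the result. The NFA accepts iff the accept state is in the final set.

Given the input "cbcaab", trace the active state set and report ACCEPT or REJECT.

Answer: REJECT

Steps:
start: ε-closure({0}) = {0,2}
'c' @ 1: {3,4}
'b' @ 2: {1,2,5}  ✓accept
'c' @ 3: {3,4}
'a' @ 4: {}  — no active states
rest 'ab' ignored (set empty)
final: {}; accept 1 not in set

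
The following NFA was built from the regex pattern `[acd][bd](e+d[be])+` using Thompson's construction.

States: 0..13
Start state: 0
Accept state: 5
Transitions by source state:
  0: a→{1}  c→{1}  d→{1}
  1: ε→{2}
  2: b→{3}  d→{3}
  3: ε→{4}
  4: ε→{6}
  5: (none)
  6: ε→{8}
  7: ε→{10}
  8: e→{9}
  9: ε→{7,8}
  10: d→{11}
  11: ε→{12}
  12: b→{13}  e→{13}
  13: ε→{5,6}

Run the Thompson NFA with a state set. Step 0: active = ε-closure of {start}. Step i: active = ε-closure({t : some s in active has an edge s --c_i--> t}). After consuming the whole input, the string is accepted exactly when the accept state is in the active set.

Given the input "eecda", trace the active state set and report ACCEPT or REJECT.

S₀ = ε-closure({0}) = {0}
'e' @ 1: {}  — state set empty
rest 'ecda' ignored (set empty)
after full input: {}  (accept=5 not in)

Answer: REJECT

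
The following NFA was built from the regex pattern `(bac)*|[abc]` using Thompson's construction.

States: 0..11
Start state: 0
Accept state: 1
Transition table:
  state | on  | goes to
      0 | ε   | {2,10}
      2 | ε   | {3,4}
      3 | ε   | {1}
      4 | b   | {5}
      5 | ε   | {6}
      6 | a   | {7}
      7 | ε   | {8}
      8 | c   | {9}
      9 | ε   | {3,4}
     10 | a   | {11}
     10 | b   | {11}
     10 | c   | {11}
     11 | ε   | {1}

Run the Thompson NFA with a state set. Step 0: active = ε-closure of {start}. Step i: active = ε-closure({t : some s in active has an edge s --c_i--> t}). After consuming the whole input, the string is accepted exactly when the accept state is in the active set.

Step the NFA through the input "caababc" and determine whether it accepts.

initial (ε-close {0}): {0,1,2,3,4,10}
'c' @ 1: {1,11}  [accepting]
'a' @ 2: {}  — state set empty
rest 'ababc' ignored (set empty)
final: {}; accept 1 not in set

Answer: REJECT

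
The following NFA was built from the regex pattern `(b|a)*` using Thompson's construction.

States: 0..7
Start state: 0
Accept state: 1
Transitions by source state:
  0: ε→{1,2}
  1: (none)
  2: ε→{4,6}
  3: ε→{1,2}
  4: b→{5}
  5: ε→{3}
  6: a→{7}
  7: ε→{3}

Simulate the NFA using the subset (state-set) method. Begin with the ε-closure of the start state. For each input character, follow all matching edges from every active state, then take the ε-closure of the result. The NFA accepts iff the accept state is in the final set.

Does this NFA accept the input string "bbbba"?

Answer: ACCEPT

Steps:
initial (ε-close {0}): {0,1,2,4,6}
'b' @ 1: {1,2,3,4,5,6}  [accepting]
'b' @ 2: {1,2,3,4,5,6}  [accepting]
'b' @ 3: {1,2,3,4,5,6}  [accepting]
'b' @ 4: {1,2,3,4,5,6}  [accepting]
'a' @ 5: {1,2,3,4,6,7}  [accepting]
final: {1,2,3,4,6,7}; accept 1 in set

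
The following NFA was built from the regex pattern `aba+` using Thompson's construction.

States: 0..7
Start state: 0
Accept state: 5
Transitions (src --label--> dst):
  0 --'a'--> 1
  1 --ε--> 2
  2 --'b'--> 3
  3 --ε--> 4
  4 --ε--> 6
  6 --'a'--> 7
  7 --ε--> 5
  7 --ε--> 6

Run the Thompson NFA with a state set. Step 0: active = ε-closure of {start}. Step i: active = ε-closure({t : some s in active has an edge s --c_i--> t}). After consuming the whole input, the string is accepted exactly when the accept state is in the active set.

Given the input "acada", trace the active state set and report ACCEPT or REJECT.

Answer: REJECT

Trace:
initial (ε-close {0}): {0}
'a' @ 1: {1,2}
'c' @ 2: {}  — dead — no transitions
rest 'ada' ignored (set empty)
final: {}; accept 5 not in set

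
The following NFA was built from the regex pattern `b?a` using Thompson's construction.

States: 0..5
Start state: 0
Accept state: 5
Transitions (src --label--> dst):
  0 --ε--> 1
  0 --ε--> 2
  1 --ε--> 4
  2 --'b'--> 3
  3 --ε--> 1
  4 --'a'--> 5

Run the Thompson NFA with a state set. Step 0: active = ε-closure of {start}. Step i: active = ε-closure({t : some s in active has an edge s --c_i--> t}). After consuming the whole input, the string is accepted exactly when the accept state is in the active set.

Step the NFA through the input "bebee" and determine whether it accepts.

Answer: REJECT

Trace:
initial (ε-close {0}): {0,1,2,4}
'b' @ 1: {1,3,4}
'e' @ 2: {}  — dead — no transitions
rest 'bee' ignored (set empty)
end set {} — state 5 not in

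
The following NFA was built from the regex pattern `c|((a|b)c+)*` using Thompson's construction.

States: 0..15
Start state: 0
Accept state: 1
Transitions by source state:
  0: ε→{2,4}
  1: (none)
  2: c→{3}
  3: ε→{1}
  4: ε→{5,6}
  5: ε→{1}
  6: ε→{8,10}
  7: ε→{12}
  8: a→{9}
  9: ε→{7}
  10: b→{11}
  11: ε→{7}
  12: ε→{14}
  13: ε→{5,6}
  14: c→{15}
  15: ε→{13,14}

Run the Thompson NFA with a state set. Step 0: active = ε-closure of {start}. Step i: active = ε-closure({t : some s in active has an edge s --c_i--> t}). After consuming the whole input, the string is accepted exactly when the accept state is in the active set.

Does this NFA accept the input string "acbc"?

start: ε-closure({0}) = {0,1,2,4,5,6,8,10}
'a' @ 1: {7,9,12,14}
'c' @ 2: {1,5,6,8,10,13,14,15}  (accept∈set)
'b' @ 3: {7,11,12,14}
'c' @ 4: {1,5,6,8,10,13,14,15}  (accept∈set)
end set {1,5,6,8,10,13,14,15} — state 1 in

Answer: ACCEPT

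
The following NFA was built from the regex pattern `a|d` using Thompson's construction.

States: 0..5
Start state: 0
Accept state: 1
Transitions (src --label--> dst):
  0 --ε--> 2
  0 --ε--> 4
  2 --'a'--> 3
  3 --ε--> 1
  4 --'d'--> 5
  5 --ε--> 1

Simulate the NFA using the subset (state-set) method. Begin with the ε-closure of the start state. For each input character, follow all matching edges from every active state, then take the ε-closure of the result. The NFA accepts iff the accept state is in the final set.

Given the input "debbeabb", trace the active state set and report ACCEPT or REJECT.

start: ε-closure({0}) = {0,2,4}
'd' @ 1: {1,5}  ✓accept
'e' @ 2: {}  — no active states
rest 'bbeabb' ignored (set empty)
end set {} — state 1 not in

Answer: REJECT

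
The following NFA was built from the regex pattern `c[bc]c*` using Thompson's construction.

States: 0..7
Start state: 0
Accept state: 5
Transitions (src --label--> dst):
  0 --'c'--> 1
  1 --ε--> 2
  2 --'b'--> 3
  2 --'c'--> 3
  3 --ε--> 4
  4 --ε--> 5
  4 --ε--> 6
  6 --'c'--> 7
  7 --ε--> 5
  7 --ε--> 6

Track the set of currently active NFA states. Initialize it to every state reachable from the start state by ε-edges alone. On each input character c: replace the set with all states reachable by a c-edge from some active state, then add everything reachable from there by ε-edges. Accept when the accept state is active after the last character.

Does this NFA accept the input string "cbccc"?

Answer: ACCEPT

Steps:
initial (ε-close {0}): {0}
'c' @ 1: {1,2}
'b' @ 2: {3,4,5,6}  (accept∈set)
'c' @ 3: {5,6,7}  (accept∈set)
'c' @ 4: {5,6,7}  (accept∈set)
'c' @ 5: {5,6,7}  (accept∈set)
final: {5,6,7}; accept 5 in set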